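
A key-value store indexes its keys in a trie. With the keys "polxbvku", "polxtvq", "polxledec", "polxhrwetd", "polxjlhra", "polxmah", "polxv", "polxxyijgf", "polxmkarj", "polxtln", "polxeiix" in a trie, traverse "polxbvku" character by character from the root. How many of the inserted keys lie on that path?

1

Traverse "polxbvku" character by character; count nodes along the way that are marked as word ends.
Prefixes of the query that are stored words: "polxbvku"
Count: 1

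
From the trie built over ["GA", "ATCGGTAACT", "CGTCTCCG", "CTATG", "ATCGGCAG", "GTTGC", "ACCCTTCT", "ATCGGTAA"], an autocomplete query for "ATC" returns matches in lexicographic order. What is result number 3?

Words with prefix "ATC", in lexicographic order: "ATCGGCAG", "ATCGGTAA", "ATCGGTAACT"
The 3rd is ATCGGTAACT.

ATCGGTAACT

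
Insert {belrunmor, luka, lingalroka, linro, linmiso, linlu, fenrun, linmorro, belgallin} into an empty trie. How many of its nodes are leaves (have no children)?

9

Leaves are exactly the stored words that no other stored word extends.
Those words: "belgallin", "belrunmor", "fenrun", "lingalroka", "linlu", "linmiso", "linmorro", "linro", "luka"
Leaf count: 9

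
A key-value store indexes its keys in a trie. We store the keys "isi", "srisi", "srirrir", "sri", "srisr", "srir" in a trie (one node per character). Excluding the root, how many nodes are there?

13

For each word, the new-node count is its length minus the longest prefix already in the trie:
  "isi" → 3 new (i, s, i)
  "srisi" → 5 new (s, r, i, s, i)
  "srirrir" → prefix "sri" already present; 4 new (r, r, i, r)
  "sri" → prefix "sri" already present; 0 new (none)
  "srisr" → prefix "sris" already present; 1 new (r)
  "srir" → prefix "srir" already present; 0 new (none)
Total nodes = 3 + 5 + 4 + 0 + 1 + 0 = 13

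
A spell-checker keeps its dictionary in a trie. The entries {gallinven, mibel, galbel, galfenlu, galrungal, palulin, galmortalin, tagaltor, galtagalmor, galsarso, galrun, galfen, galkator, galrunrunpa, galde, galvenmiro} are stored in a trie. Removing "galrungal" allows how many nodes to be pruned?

3

After clearing the end-marker at "galrungal", prune upward until reaching a node still needed by another word.
The suffix "gal" (3 nodes) is used only by "galrungal"; the node for "galrun" still has the child "r", so pruning stops there.
Nodes removed: 3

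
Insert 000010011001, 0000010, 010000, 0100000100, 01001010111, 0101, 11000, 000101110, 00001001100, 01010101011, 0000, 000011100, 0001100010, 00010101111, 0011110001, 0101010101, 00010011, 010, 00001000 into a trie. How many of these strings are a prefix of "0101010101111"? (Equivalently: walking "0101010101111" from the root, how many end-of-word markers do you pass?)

Check each prefix of "0101010101111" against the stored set — each match is an end-marker on the path.
Prefixes of the query that are stored words: "010", "0101", "0101010101", "01010101011"
Count: 4

4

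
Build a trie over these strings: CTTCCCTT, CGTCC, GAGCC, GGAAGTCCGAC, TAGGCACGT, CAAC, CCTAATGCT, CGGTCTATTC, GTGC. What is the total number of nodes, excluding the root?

Count nodes per top-level branch (shared prefixes stored once):
  'C'-branch (CAAC, CCTAATGCT, CGGTCTATTC, CGTCC, CTTCCCTT): 31 nodes
  'G'-branch (GAGCC, GGAAGTCCGAC, GTGC): 18 nodes
  'T'-branch (TAGGCACGT): 9 nodes
Sum: 58

58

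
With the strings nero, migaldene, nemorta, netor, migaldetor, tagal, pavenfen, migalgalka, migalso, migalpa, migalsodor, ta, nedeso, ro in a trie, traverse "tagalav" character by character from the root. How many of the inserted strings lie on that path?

2

Traverse "tagalav" character by character; count nodes along the way that are marked as word ends.
Prefixes of the query that are stored words: "ta", "tagal"
Count: 2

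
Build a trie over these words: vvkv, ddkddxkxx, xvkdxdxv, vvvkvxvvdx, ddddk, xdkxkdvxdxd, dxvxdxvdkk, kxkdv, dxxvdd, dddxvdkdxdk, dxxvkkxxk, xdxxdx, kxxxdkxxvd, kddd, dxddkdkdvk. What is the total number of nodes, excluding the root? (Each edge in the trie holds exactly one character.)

Count nodes per top-level branch (shared prefixes stored once):
  'd'-branch (ddddk, dddxvdkdxdk, ddkddxkxx, dxddkdkdvk, dxvxdxvdkk, dxxvdd, dxxvkkxxk): 46 nodes
  'k'-branch (kddd, kxkdv, kxxxdkxxvd): 16 nodes
  'v'-branch (vvkv, vvvkvxvvdx): 12 nodes
  'x'-branch (xdkxkdvxdxd, xdxxdx, xvkdxdxv): 22 nodes
Sum: 96

96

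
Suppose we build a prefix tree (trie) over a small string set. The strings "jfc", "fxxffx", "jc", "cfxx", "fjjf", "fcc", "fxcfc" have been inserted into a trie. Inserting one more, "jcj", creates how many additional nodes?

The longest prefix of "jcj" already in the trie is "jc" (length 2).
New nodes needed: |"jcj"| − 2 = 3 − 2 = 1.

1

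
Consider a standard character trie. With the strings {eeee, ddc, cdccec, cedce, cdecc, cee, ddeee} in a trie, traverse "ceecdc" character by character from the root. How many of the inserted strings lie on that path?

Walk "ceecdc" from the root; an end-of-word marker is hit whenever a stored word is a prefix of "ceecdc".
Prefixes of the query that are stored words: "cee"
Count: 1

1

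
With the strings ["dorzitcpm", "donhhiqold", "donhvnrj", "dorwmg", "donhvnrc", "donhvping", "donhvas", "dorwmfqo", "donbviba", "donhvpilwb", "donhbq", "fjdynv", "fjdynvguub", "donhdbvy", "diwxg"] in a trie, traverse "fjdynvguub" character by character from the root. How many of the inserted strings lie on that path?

2

Check each prefix of "fjdynvguub" against the stored set — each match is an end-marker on the path.
Prefixes of the query that are stored words: "fjdynv", "fjdynvguub"
Count: 2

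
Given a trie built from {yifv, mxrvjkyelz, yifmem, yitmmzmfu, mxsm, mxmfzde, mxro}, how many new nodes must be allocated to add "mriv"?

3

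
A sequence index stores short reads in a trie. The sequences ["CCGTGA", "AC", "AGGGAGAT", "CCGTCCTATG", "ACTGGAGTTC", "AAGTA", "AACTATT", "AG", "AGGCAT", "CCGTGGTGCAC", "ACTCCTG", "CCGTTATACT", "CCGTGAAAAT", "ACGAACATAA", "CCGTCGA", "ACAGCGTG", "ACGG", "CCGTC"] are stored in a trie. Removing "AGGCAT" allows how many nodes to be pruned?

Walk "AGGCAT" from the leaf back toward the root, removing each node that no remaining word uses.
The suffix "CAT" (3 nodes) is used only by "AGGCAT"; the node for "AGG" still has the child "G", so pruning stops there.
Nodes removed: 3

3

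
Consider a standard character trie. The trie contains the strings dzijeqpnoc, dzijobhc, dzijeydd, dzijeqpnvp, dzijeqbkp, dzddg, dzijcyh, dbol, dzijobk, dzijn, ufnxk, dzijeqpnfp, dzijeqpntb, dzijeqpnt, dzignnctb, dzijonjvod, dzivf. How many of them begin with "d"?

16

Walk to "d"; the words in its subtree are exactly those with that prefix.
Matches: "dbol", "dzddg", "dzignnctb", "dzijcyh", "dzijeqbkp", "dzijeqpnfp", "dzijeqpnoc", "dzijeqpnt", "dzijeqpntb", "dzijeqpnvp", "dzijeydd", "dzijn", "dzijobhc", "dzijobk", "dzijonjvod", "dzivf"
Count: 16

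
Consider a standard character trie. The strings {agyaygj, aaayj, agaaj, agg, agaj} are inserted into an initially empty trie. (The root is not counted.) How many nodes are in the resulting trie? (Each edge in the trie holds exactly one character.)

Count nodes per top-level branch (shared prefixes stored once):
  'a'-branch (aaayj, agaaj, agaj, agg, agyaygj): 16 nodes
Sum: 16

16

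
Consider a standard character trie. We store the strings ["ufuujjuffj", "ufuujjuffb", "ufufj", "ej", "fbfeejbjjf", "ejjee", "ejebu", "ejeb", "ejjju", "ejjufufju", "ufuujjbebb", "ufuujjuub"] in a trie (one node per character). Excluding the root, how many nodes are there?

Trace insertions, counting only characters that open a new branch:
  "ufuujjuffj" → 10 new (u, f, u, u, j, j, u, f, f, j)
  "ufuujjuffb" → prefix "ufuujjuff" already present; 1 new (b)
  "ufufj" → prefix "ufu" already present; 2 new (f, j)
  "ej" → 2 new (e, j)
  "fbfeejbjjf" → 10 new (f, b, f, e, e, j, b, j, j, f)
  "ejjee" → prefix "ej" already present; 3 new (j, e, e)
  "ejebu" → prefix "ej" already present; 3 new (e, b, u)
  "ejeb" → prefix "ejeb" already present; 0 new (none)
  "ejjju" → prefix "ejj" already present; 2 new (j, u)
  "ejjufufju" → prefix "ejj" already present; 6 new (u, f, u, f, j, u)
  "ufuujjbebb" → prefix "ufuujj" already present; 4 new (b, e, b, b)
  "ufuujjuub" → prefix "ufuujju" already present; 2 new (u, b)
Total nodes = 10 + 1 + 2 + 2 + 10 + 3 + 3 + 0 + 2 + 6 + 4 + 2 = 45

45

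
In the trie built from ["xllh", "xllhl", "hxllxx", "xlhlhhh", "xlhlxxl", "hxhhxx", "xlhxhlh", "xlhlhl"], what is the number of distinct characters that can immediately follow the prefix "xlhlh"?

The children of the "xlhlh" node are the distinct next characters among strings starting with "xlhlh".
Distinct next characters after "xlhlh": h, l.
That node has 2 child edges.

2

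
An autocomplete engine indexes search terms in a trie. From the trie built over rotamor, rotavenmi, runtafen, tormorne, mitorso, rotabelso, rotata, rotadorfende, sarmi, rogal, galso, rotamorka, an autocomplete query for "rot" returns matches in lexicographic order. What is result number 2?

rotadorfende

Words with prefix "rot", in lexicographic order: "rotabelso", "rotadorfende", "rotamor", "rotamorka", "rotata", "rotavenmi"
The 2nd is rotadorfende.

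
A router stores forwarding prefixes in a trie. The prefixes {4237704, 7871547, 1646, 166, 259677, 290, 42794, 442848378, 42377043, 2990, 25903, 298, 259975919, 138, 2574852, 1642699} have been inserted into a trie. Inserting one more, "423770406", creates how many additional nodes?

2

"4237704" is already a path in the trie; the remaining "06" must be added.
New nodes needed: |"423770406"| − 7 = 9 − 7 = 2.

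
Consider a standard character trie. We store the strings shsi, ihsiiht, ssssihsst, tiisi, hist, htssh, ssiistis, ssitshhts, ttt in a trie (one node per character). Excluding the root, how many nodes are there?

46

Trace insertions, counting only characters that open a new branch:
  "shsi" → 4 new (s, h, s, i)
  "ihsiiht" → 7 new (i, h, s, i, i, h, t)
  "ssssihsst" → prefix "s" already present; 8 new (s, s, s, i, h, s, s, t)
  "tiisi" → 5 new (t, i, i, s, i)
  "hist" → 4 new (h, i, s, t)
  "htssh" → prefix "h" already present; 4 new (t, s, s, h)
  "ssiistis" → prefix "ss" already present; 6 new (i, i, s, t, i, s)
  "ssitshhts" → prefix "ssi" already present; 6 new (t, s, h, h, t, s)
  "ttt" → prefix "t" already present; 2 new (t, t)
Total nodes = 4 + 7 + 8 + 5 + 4 + 4 + 6 + 6 + 2 = 46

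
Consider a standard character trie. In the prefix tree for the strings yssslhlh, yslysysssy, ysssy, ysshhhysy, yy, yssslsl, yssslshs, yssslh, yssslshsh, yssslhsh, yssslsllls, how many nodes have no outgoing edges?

8

Leaves are exactly the stored words that no other stored word extends.
Those words: "yslysysssy", "ysshhhysy", "yssslhlh", "yssslhsh", "yssslshsh", "yssslsllls", "ysssy", "yy"
Leaf count: 8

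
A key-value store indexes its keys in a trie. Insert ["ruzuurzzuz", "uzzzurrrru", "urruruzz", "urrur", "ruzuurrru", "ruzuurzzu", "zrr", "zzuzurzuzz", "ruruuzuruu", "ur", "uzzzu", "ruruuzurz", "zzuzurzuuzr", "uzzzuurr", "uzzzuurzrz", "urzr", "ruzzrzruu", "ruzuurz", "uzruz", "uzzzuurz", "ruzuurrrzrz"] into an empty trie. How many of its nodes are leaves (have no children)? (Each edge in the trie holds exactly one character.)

15

Leaves are exactly the stored words that no other stored word extends.
Those words: "ruruuzuruu", "ruruuzurz", "ruzuurrru", "ruzuurrrzrz", "ruzuurzzuz", "ruzzrzruu", "urruruzz", "urzr", "uzruz", "uzzzurrrru", "uzzzuurr", "uzzzuurzrz", "zrr", "zzuzurzuuzr", "zzuzurzuzz"
Leaf count: 15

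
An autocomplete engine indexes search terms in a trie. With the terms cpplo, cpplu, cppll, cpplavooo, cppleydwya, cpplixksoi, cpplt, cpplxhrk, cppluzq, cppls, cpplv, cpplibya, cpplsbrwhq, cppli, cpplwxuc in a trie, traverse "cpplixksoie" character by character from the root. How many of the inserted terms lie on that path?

Check each prefix of "cpplixksoie" against the stored set — each match is an end-marker on the path.
Prefixes of the query that are stored words: "cppli", "cpplixksoi"
Count: 2

2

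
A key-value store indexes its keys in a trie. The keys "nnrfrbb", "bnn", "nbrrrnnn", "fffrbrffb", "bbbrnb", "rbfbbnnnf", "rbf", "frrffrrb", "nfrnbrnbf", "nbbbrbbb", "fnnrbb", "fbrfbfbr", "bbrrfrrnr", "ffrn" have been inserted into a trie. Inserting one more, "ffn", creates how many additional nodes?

1

"ff" is already a path in the trie; the remaining "n" must be added.
So 3 − 2 = 1 new nodes.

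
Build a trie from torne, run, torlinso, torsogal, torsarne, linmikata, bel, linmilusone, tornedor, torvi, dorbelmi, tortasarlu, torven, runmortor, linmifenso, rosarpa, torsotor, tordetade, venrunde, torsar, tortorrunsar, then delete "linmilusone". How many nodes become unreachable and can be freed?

A node on "linmilusone"'s path can go only if nothing else ends at it or branches off below it.
The suffix "lusone" (6 nodes) is used only by "linmilusone"; the node for "linmi" still has the child "k", so pruning stops there.
Nodes removed: 6

6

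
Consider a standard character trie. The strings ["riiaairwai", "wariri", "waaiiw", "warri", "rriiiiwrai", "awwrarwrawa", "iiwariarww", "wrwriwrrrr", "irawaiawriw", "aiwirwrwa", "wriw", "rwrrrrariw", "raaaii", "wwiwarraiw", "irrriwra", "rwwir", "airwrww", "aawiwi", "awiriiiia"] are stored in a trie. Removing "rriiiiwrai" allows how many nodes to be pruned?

9

A node on "rriiiiwrai"'s path can go only if nothing else ends at it or branches off below it.
The suffix "riiiiwrai" (9 nodes) is used only by "rriiiiwrai"; the node for "r" still has the child "i", so pruning stops there.
Nodes removed: 9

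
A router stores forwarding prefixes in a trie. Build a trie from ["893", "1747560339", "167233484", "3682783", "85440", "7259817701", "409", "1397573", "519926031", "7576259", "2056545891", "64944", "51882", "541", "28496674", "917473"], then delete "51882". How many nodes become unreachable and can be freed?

Walk "51882" from the leaf back toward the root, removing each node that no remaining word uses.
The suffix "882" (3 nodes) is used only by "51882"; the node for "51" still has the child "9", so pruning stops there.
Nodes removed: 3

3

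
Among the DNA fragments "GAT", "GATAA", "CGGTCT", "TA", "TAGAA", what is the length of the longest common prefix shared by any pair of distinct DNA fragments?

The deepest shared node is where two words last agree before diverging.
"GAT" and "GATAA" agree on "GAT" (3 characters) before diverging; nothing deeper is shared.
Longest shared-prefix length: 3

3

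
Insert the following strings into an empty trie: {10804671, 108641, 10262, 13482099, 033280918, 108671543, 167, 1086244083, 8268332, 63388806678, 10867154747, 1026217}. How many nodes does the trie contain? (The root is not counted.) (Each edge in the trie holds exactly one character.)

66

Count nodes per top-level branch (shared prefixes stored once):
  '0'-branch (033280918): 9 nodes
  '1'-branch (10262, 1026217, 10804671, 1086244083, 108641, 108671543, 10867154747, 13482099, 167): 39 nodes
  '6'-branch (63388806678): 11 nodes
  '8'-branch (8268332): 7 nodes
Sum: 66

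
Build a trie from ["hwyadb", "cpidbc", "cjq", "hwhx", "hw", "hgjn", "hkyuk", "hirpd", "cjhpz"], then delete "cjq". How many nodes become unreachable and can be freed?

A node on "cjq"'s path can go only if nothing else ends at it or branches off below it.
The suffix "q" (1 node) is used only by "cjq"; the node for "cj" still has the child "h", so pruning stops there.
Nodes removed: 1

1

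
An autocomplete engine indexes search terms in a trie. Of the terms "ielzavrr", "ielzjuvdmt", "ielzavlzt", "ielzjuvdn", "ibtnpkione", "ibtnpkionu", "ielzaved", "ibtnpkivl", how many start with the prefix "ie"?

Traverse to the node for "ie", then collect every word in that subtree.
Matches: "ielzaved", "ielzavlzt", "ielzavrr", "ielzjuvdmt", "ielzjuvdn"
Count: 5

5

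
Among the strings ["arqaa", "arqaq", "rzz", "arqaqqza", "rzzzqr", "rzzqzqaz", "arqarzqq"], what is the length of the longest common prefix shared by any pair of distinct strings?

5

Look for the deepest trie node that still has at least two words in its subtree.
"arqaq" and "arqaqqza" agree on "arqaq" (5 characters) before diverging; nothing deeper is shared.
Longest shared-prefix length: 5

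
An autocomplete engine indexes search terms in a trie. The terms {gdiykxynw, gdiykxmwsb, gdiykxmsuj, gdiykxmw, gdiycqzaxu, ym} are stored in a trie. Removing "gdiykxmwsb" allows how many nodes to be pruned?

A node on "gdiykxmwsb"'s path can go only if nothing else ends at it or branches off below it.
The suffix "sb" (2 nodes) is used only by "gdiykxmwsb"; "gdiykxmw" is itself a stored word, so pruning stops there.
Nodes removed: 2

2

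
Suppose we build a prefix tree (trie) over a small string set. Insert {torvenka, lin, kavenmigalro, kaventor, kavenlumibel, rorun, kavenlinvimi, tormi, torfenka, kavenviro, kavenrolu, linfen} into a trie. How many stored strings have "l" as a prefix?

2

Traverse to the node for "l", then collect every word in that subtree.
Words under "l": lin, linfen
Count: 2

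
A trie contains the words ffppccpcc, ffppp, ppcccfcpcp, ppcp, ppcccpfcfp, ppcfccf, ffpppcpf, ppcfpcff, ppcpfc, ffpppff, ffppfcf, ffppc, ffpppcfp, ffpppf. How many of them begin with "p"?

6

Traverse to the node for "p", then collect every word in that subtree.
Words under "p": ppcccfcpcp, ppcccpfcfp, ppcfccf, ppcfpcff, ppcp, ppcpfc
Count: 6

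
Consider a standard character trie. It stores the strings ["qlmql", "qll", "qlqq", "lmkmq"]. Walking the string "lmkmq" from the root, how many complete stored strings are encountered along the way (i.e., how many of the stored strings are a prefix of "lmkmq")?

1

Check each prefix of "lmkmq" against the stored set — each match is an end-marker on the path.
Prefixes of the query that are stored words: "lmkmq"
Count: 1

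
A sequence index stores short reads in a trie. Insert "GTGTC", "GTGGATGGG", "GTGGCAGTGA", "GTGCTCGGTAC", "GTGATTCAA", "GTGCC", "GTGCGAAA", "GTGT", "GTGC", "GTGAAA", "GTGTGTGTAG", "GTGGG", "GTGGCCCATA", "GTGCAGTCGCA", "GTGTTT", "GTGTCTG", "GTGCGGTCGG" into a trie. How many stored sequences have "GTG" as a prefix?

17

Filter for entries beginning with "GTG":
Words under "GTG": GTGAAA, GTGATTCAA, GTGC, GTGCAGTCGCA, GTGCC, GTGCGAAA, GTGCGGTCGG, GTGCTCGGTAC, GTGGATGGG, GTGGCAGTGA, GTGGCCCATA, GTGGG, GTGT, GTGTC, GTGTCTG, GTGTGTGTAG, GTGTTT
Count: 17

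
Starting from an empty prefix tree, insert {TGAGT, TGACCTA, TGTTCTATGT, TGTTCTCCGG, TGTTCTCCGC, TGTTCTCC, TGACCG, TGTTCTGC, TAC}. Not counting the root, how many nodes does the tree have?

27

Trace insertions, counting only characters that open a new branch:
  "TGAGT" → 5 new (T, G, A, G, T)
  "TGACCTA" → prefix "TGA" already present; 4 new (C, C, T, A)
  "TGTTCTATGT" → prefix "TG" already present; 8 new (T, T, C, T, A, T, G, T)
  "TGTTCTCCGG" → prefix "TGTTCT" already present; 4 new (C, C, G, G)
  "TGTTCTCCGC" → prefix "TGTTCTCCG" already present; 1 new (C)
  "TGTTCTCC" → prefix "TGTTCTCC" already present; 0 new (none)
  "TGACCG" → prefix "TGACC" already present; 1 new (G)
  "TGTTCTGC" → prefix "TGTTCT" already present; 2 new (G, C)
  "TAC" → prefix "T" already present; 2 new (A, C)
Total nodes = 5 + 4 + 8 + 4 + 1 + 0 + 1 + 2 + 2 = 27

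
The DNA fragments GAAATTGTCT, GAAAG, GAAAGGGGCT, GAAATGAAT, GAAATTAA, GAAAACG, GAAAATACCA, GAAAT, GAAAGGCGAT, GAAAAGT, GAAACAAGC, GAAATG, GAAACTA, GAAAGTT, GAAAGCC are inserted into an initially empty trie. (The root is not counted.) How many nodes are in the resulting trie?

47

For each word, the new-node count is its length minus the longest prefix already in the trie:
  "GAAATTGTCT" → 10 new (G, A, A, A, T, T, G, T, C, T)
  "GAAAG" → prefix "GAAA" already present; 1 new (G)
  "GAAAGGGGCT" → prefix "GAAAG" already present; 5 new (G, G, G, C, T)
  "GAAATGAAT" → prefix "GAAAT" already present; 4 new (G, A, A, T)
  "GAAATTAA" → prefix "GAAATT" already present; 2 new (A, A)
  "GAAAACG" → prefix "GAAA" already present; 3 new (A, C, G)
  "GAAAATACCA" → prefix "GAAAA" already present; 5 new (T, A, C, C, A)
  "GAAAT" → prefix "GAAAT" already present; 0 new (none)
  "GAAAGGCGAT" → prefix "GAAAGG" already present; 4 new (C, G, A, T)
  "GAAAAGT" → prefix "GAAAA" already present; 2 new (G, T)
  "GAAACAAGC" → prefix "GAAA" already present; 5 new (C, A, A, G, C)
  "GAAATG" → prefix "GAAATG" already present; 0 new (none)
  "GAAACTA" → prefix "GAAAC" already present; 2 new (T, A)
  "GAAAGTT" → prefix "GAAAG" already present; 2 new (T, T)
  "GAAAGCC" → prefix "GAAAG" already present; 2 new (C, C)
Total nodes = 10 + 1 + 5 + 4 + 2 + 3 + 5 + 0 + 4 + 2 + 5 + 0 + 2 + 2 + 2 = 47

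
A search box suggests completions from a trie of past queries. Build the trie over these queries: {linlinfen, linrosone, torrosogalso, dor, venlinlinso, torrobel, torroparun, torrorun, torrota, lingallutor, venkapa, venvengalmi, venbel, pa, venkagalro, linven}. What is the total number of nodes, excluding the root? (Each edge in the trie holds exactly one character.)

Insert word by word; a character creates a node only if that edge doesn't already exist:
  "linlinfen" → 9 new (l, i, n, l, i, n, f, e, n)
  "linrosone" → prefix "lin" already present; 6 new (r, o, s, o, n, e)
  "torrosogalso" → 12 new (t, o, r, r, o, s, o, g, a, l, s, o)
  "dor" → 3 new (d, o, r)
  "venlinlinso" → 11 new (v, e, n, l, i, n, l, i, n, s, o)
  "torrobel" → prefix "torro" already present; 3 new (b, e, l)
  "torroparun" → prefix "torro" already present; 5 new (p, a, r, u, n)
  "torrorun" → prefix "torro" already present; 3 new (r, u, n)
  "torrota" → prefix "torro" already present; 2 new (t, a)
  "lingallutor" → prefix "lin" already present; 8 new (g, a, l, l, u, t, o, r)
  "venkapa" → prefix "ven" already present; 4 new (k, a, p, a)
  "venvengalmi" → prefix "ven" already present; 8 new (v, e, n, g, a, l, m, i)
  "venbel" → prefix "ven" already present; 3 new (b, e, l)
  "pa" → 2 new (p, a)
  "venkagalro" → prefix "venka" already present; 5 new (g, a, l, r, o)
  "linven" → prefix "lin" already present; 3 new (v, e, n)
Total nodes = 9 + 6 + 12 + 3 + 11 + 3 + 5 + 3 + 2 + 8 + 4 + 8 + 3 + 2 + 5 + 3 = 87

87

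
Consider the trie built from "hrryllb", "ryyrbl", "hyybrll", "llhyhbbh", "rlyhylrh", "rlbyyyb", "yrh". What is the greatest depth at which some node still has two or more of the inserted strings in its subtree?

The deepest shared node is where two words last agree before diverging.
e.g. "rlbyyyb" and "rlyhylrh" share the prefix "rl" of length 2; no pair shares a longer one.
Longest shared-prefix length: 2

2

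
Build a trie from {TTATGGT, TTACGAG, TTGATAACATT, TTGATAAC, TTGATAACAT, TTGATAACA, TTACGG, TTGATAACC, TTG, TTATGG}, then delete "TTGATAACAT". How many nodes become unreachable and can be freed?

0

Walk "TTGATAACAT" from the leaf back toward the root, removing each node that no remaining word uses.
Every node on "TTGATAACAT" is still needed (e.g. by "TTGATAACATT"), so nothing is freed.
Nodes removed: 0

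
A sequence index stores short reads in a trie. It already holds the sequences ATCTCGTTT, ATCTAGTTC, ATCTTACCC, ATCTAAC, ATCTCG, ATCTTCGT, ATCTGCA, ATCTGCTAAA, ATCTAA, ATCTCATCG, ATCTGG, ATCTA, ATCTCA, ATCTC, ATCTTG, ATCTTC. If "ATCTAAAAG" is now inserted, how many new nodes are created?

3

The longest prefix of "ATCTAAAAG" already in the trie is "ATCTAA" (length 6).
Each of the 3 remaining characters creates one node.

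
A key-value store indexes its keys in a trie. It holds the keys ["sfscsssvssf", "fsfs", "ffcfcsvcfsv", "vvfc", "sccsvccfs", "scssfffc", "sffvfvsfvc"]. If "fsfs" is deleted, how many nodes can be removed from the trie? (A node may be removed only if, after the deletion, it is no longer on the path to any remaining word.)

3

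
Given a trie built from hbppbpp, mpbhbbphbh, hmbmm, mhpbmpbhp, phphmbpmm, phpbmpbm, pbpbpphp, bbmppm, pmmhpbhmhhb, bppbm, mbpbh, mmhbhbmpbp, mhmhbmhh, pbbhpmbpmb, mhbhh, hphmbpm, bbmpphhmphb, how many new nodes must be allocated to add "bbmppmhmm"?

Walking "bbmppmhmm" from the root, the first 6 characters ("bbmppm") follow existing edges; "h" is the first miss.
Each of the 3 remaining characters creates one node.

3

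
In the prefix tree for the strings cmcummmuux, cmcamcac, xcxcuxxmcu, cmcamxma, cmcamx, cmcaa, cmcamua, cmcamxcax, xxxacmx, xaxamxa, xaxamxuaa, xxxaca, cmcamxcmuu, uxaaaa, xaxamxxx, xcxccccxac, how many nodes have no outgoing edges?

15

Leaves are exactly the stored words that no other stored word extends.
Those words: "cmcaa", "cmcamcac", "cmcamua", "cmcamxcax", "cmcamxcmuu", "cmcamxma", "cmcummmuux", "uxaaaa", "xaxamxa", "xaxamxuaa", "xaxamxxx", "xcxccccxac", "xcxcuxxmcu", "xxxaca", "xxxacmx"
Leaf count: 15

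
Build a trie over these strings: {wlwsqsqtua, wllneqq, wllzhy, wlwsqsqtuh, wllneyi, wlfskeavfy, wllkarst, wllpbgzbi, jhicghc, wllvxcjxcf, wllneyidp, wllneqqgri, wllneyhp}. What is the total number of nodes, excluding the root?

61

Count nodes per top-level branch (shared prefixes stored once):
  'j'-branch (jhicghc): 7 nodes
  'w'-branch (wlfskeavfy, wllkarst, wllneqq, wllneqqgri, wllneyhp, wllneyi, wllneyidp, wllpbgzbi, wllvxcjxcf, wllzhy, wlwsqsqtua, wlwsqsqtuh): 54 nodes
Sum: 61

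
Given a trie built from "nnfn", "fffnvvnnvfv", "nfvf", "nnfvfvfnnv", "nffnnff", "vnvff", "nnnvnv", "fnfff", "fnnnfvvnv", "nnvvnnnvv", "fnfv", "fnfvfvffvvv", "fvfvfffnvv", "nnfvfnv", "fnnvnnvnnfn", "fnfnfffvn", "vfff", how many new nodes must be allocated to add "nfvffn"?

2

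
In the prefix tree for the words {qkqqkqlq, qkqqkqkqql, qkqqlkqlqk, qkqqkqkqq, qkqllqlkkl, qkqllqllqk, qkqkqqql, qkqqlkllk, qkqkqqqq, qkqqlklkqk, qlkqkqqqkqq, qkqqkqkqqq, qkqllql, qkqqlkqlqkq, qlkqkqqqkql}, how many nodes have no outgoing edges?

12

A leaf is a node with no children — equivalently, the end of a word that is not a proper prefix of any other stored word.
Those words: "qkqkqqql", "qkqkqqqq", "qkqllqlkkl", "qkqllqllqk", "qkqqkqkqql", "qkqqkqkqqq", "qkqqkqlq", "qkqqlklkqk", "qkqqlkllk", "qkqqlkqlqkq", "qlkqkqqqkql", "qlkqkqqqkqq"
Leaf count: 12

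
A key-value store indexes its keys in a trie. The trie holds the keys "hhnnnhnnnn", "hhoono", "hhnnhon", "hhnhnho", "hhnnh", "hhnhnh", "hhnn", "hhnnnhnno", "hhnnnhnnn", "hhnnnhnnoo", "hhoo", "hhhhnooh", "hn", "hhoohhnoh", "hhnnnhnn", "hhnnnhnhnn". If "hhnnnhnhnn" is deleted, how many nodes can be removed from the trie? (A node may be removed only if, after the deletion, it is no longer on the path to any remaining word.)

Walk "hhnnnhnhnn" from the leaf back toward the root, removing each node that no remaining word uses.
The suffix "hnn" (3 nodes) is used only by "hhnnnhnhnn"; the node for "hhnnnhn" still has the child "n", so pruning stops there.
Nodes removed: 3

3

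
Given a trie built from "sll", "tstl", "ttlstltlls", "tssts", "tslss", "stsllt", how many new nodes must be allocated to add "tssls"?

Walking "tssls" from the root, the first 3 characters ("tss") follow existing edges; "l" is the first miss.
So 5 − 3 = 2 new nodes.

2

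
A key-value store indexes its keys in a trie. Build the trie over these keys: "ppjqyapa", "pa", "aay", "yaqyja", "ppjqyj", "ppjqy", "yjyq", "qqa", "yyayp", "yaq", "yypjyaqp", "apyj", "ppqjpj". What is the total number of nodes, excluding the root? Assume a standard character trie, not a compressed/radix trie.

Count nodes per top-level branch (shared prefixes stored once):
  'a'-branch (aay, apyj): 6 nodes
  'p'-branch (pa, ppjqy, ppjqyapa, ppjqyj, ppqjpj): 14 nodes
  'q'-branch (qqa): 3 nodes
  'y'-branch (yaq, yaqyja, yjyq, yyayp, yypjyaqp): 19 nodes
Sum: 42

42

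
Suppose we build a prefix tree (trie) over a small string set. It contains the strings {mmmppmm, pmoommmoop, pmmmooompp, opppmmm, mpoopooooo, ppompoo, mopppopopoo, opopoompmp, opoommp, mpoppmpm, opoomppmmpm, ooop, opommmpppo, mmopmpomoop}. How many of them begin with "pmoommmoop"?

Walk to "pmoommmoop"; the words in its subtree are exactly those with that prefix.
Matches: "pmoommmoop"
Count: 1

1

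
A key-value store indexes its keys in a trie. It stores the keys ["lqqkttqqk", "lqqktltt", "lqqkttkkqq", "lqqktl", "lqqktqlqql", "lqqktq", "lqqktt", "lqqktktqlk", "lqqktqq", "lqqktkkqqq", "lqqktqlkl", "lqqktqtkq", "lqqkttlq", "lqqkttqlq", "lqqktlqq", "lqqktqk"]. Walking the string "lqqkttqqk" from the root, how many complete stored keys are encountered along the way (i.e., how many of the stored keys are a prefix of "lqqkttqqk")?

Traverse "lqqkttqqk" character by character; count nodes along the way that are marked as word ends.
Prefixes of the query that are stored words: "lqqktt", "lqqkttqqk"
Count: 2

2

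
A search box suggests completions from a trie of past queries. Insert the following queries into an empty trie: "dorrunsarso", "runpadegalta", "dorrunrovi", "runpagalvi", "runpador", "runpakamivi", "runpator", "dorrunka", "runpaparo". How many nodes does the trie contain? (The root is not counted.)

Insert word by word; a character creates a node only if that edge doesn't already exist:
  "dorrunsarso" → 11 new (d, o, r, r, u, n, s, a, r, s, o)
  "runpadegalta" → 12 new (r, u, n, p, a, d, e, g, a, l, t, a)
  "dorrunrovi" → prefix "dorrun" already present; 4 new (r, o, v, i)
  "runpagalvi" → prefix "runpa" already present; 5 new (g, a, l, v, i)
  "runpador" → prefix "runpad" already present; 2 new (o, r)
  "runpakamivi" → prefix "runpa" already present; 6 new (k, a, m, i, v, i)
  "runpator" → prefix "runpa" already present; 3 new (t, o, r)
  "dorrunka" → prefix "dorrun" already present; 2 new (k, a)
  "runpaparo" → prefix "runpa" already present; 4 new (p, a, r, o)
Total nodes = 11 + 12 + 4 + 5 + 2 + 6 + 3 + 2 + 4 = 49

49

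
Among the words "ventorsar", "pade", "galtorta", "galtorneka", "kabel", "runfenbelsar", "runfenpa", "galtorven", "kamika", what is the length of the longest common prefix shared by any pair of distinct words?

The deepest shared node is where two words last agree before diverging.
e.g. "galtorneka" and "galtorta" share the prefix "galtor" of length 6; no pair shares a longer one.
Longest shared-prefix length: 6

6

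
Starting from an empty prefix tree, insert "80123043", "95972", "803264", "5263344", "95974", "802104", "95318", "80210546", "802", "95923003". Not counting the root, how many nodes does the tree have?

40

For each word, the new-node count is its length minus the longest prefix already in the trie:
  "80123043" → 8 new (8, 0, 1, 2, 3, 0, 4, 3)
  "95972" → 5 new (9, 5, 9, 7, 2)
  "803264" → prefix "80" already present; 4 new (3, 2, 6, 4)
  "5263344" → 7 new (5, 2, 6, 3, 3, 4, 4)
  "95974" → prefix "9597" already present; 1 new (4)
  "802104" → prefix "80" already present; 4 new (2, 1, 0, 4)
  "95318" → prefix "95" already present; 3 new (3, 1, 8)
  "80210546" → prefix "80210" already present; 3 new (5, 4, 6)
  "802" → prefix "802" already present; 0 new (none)
  "95923003" → prefix "959" already present; 5 new (2, 3, 0, 0, 3)
Total nodes = 8 + 5 + 4 + 7 + 1 + 4 + 3 + 3 + 0 + 5 = 40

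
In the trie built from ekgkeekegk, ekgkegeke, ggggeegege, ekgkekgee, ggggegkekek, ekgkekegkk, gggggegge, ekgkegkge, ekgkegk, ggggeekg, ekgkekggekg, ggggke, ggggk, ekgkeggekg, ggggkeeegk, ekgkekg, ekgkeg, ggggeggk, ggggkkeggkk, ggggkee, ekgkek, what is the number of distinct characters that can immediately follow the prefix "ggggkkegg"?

Walk "ggggkkegg" from the root, arriving at one node.
Distinct next characters after "ggggkkegg": k.
That node has 1 child edge.

1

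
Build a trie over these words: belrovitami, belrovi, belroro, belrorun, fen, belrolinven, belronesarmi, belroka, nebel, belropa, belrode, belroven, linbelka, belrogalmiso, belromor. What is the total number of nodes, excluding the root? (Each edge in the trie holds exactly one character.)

Trace insertions, counting only characters that open a new branch:
  "belrovitami" → 11 new (b, e, l, r, o, v, i, t, a, m, i)
  "belrovi" → prefix "belrovi" already present; 0 new (none)
  "belroro" → prefix "belro" already present; 2 new (r, o)
  "belrorun" → prefix "belror" already present; 2 new (u, n)
  "fen" → 3 new (f, e, n)
  "belrolinven" → prefix "belro" already present; 6 new (l, i, n, v, e, n)
  "belronesarmi" → prefix "belro" already present; 7 new (n, e, s, a, r, m, i)
  "belroka" → prefix "belro" already present; 2 new (k, a)
  "nebel" → 5 new (n, e, b, e, l)
  "belropa" → prefix "belro" already present; 2 new (p, a)
  "belrode" → prefix "belro" already present; 2 new (d, e)
  "belroven" → prefix "belrov" already present; 2 new (e, n)
  "linbelka" → 8 new (l, i, n, b, e, l, k, a)
  "belrogalmiso" → prefix "belro" already present; 7 new (g, a, l, m, i, s, o)
  "belromor" → prefix "belro" already present; 3 new (m, o, r)
Total nodes = 11 + 0 + 2 + 2 + 3 + 6 + 7 + 2 + 5 + 2 + 2 + 2 + 8 + 7 + 3 = 62

62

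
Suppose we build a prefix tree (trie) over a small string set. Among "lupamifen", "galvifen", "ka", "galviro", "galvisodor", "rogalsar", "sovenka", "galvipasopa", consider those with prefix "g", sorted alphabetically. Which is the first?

galvifen

DFS of the "g" subtree visits, in order: "galvifen", "galvipasopa", "galviro", "galvisodor"
Position 1: galvifen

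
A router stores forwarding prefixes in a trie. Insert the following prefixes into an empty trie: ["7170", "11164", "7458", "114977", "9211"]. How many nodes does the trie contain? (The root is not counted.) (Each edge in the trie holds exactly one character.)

Trace insertions, counting only characters that open a new branch:
  "7170" → 4 new (7, 1, 7, 0)
  "11164" → 5 new (1, 1, 1, 6, 4)
  "7458" → prefix "7" already present; 3 new (4, 5, 8)
  "114977" → prefix "11" already present; 4 new (4, 9, 7, 7)
  "9211" → 4 new (9, 2, 1, 1)
Total nodes = 4 + 5 + 3 + 4 + 4 = 20

20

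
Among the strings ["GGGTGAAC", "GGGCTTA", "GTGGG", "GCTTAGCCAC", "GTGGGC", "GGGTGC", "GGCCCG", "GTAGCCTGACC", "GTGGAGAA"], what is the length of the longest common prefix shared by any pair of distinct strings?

Equivalently: take the maximum, over all pairs, of their longest common prefix length.
"GGGTGAAC" and "GGGTGC" agree on "GGGTG" (5 characters) before diverging; nothing deeper is shared.
Longest shared-prefix length: 5

5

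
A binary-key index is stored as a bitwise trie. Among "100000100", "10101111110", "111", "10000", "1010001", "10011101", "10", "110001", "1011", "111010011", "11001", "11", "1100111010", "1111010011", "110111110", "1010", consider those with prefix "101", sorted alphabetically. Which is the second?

1010001

Filter for "101…" and sort: "1010", "1010001", "10101111110", "1011"
Position 2: 1010001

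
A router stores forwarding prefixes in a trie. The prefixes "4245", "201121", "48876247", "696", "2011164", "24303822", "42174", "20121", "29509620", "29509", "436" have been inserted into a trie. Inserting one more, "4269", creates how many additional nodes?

2

Walking "4269" from the root, the first 2 characters ("42") follow existing edges; "6" is the first miss.
Each of the 2 remaining characters creates one node.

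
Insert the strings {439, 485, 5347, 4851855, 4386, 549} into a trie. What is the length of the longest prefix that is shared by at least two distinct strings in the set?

The deepest shared node is where two words last agree before diverging.
"485" and "4851855" agree on "485" (3 characters) before diverging; nothing deeper is shared.
Longest shared-prefix length: 3

3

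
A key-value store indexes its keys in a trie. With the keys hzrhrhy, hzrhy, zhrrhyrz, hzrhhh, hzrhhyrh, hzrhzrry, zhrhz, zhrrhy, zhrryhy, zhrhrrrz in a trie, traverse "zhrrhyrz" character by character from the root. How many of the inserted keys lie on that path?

Traverse "zhrrhyrz" character by character; count nodes along the way that are marked as word ends.
Prefixes of the query that are stored words: "zhrrhy", "zhrrhyrz"
Count: 2

2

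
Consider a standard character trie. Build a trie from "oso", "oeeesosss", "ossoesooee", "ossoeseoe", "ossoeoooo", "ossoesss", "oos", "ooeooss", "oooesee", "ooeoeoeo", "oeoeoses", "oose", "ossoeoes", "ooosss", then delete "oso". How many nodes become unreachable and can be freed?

1

A node on "oso"'s path can go only if nothing else ends at it or branches off below it.
The suffix "o" (1 node) is used only by "oso"; the node for "os" still has the child "s", so pruning stops there.
Nodes removed: 1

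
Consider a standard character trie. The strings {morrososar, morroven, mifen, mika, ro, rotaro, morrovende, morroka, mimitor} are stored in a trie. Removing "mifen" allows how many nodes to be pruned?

After clearing the end-marker at "mifen", prune upward until reaching a node still needed by another word.
The suffix "fen" (3 nodes) is used only by "mifen"; the node for "mi" still has the child "k", so pruning stops there.
Nodes removed: 3

3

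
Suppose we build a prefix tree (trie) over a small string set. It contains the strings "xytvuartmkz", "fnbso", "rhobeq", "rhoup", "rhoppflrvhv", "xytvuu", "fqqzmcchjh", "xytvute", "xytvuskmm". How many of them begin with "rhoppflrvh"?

Traverse to the node for "rhoppflrvh", then collect every word in that subtree.
Matches: "rhoppflrvhv"
Count: 1

1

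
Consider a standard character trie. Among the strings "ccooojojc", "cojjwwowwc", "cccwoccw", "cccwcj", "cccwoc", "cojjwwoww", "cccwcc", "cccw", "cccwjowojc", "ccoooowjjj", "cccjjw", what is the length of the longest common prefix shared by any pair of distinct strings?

Look for the deepest trie node that still has at least two words in its subtree.
e.g. "cojjwwoww" and "cojjwwowwc" share the prefix "cojjwwoww" of length 9; no pair shares a longer one.
Longest shared-prefix length: 9

9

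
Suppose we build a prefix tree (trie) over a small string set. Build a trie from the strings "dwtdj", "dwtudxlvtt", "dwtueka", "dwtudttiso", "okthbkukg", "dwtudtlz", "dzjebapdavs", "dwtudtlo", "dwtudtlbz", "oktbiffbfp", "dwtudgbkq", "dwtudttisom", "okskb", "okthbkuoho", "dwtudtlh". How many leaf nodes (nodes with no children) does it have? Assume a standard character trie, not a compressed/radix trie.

14

A leaf is a node with no children — equivalently, the end of a word that is not a proper prefix of any other stored word.
Those words: "dwtdj", "dwtudgbkq", "dwtudtlbz", "dwtudtlh", "dwtudtlo", "dwtudtlz", "dwtudttisom", "dwtudxlvtt", "dwtueka", "dzjebapdavs", "okskb", "oktbiffbfp", "okthbkukg", "okthbkuoho"
Leaf count: 14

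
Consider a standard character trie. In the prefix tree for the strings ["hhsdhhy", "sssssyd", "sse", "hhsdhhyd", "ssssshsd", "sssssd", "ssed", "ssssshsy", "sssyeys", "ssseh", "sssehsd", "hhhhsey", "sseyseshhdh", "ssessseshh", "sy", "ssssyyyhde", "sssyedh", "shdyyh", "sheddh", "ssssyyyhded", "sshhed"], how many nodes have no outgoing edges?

A leaf is a node with no children — equivalently, the end of a word that is not a proper prefix of any other stored word.
Those words: "hhhhsey", "hhsdhhyd", "shdyyh", "sheddh", "ssed", "ssessseshh", "sseyseshhdh", "sshhed", "sssehsd", "sssssd", "ssssshsd", "ssssshsy", "sssssyd", "ssssyyyhded", "sssyedh", "sssyeys", "sy"
Leaf count: 17

17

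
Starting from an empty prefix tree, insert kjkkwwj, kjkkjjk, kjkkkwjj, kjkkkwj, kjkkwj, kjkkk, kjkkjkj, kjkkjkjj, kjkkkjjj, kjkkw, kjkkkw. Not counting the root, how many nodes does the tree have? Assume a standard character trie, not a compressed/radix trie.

Insert word by word; a character creates a node only if that edge doesn't already exist:
  "kjkkwwj" → 7 new (k, j, k, k, w, w, j)
  "kjkkjjk" → prefix "kjkk" already present; 3 new (j, j, k)
  "kjkkkwjj" → prefix "kjkk" already present; 4 new (k, w, j, j)
  "kjkkkwj" → prefix "kjkkkwj" already present; 0 new (none)
  "kjkkwj" → prefix "kjkkw" already present; 1 new (j)
  "kjkkk" → prefix "kjkkk" already present; 0 new (none)
  "kjkkjkj" → prefix "kjkkj" already present; 2 new (k, j)
  "kjkkjkjj" → prefix "kjkkjkj" already present; 1 new (j)
  "kjkkkjjj" → prefix "kjkkk" already present; 3 new (j, j, j)
  "kjkkw" → prefix "kjkkw" already present; 0 new (none)
  "kjkkkw" → prefix "kjkkkw" already present; 0 new (none)
Total nodes = 7 + 3 + 4 + 0 + 1 + 0 + 2 + 1 + 3 + 0 + 0 = 21

21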